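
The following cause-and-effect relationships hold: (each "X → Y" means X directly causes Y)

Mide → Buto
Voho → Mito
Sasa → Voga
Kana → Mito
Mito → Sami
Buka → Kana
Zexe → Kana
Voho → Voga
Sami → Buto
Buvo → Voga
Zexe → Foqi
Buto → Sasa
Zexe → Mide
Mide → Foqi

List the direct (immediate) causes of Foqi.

Mide, Zexe → Foqi with nothing further upstream stated.

Mide, Zexe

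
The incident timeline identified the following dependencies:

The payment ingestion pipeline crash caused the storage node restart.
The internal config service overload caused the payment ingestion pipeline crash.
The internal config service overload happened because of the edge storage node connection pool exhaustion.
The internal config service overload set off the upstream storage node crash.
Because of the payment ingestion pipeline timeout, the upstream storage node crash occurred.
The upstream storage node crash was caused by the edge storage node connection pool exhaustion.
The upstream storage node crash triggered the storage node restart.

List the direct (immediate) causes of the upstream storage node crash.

the edge storage node connection pool exhaustion, the internal config service overload, the payment ingestion pipeline timeout → the upstream storage node crash with nothing further upstream stated.

the edge storage node connection pool exhaustion, the internal config service overload, the payment ingestion pipeline timeout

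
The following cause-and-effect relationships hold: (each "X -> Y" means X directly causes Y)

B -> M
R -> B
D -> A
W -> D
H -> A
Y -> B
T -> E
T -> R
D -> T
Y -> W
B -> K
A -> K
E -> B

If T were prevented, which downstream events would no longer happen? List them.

Downstream of T: E, R, B, M, K.
Of those, still caused via another path: B, M, K.
The remainder have no surviving cause.

E, R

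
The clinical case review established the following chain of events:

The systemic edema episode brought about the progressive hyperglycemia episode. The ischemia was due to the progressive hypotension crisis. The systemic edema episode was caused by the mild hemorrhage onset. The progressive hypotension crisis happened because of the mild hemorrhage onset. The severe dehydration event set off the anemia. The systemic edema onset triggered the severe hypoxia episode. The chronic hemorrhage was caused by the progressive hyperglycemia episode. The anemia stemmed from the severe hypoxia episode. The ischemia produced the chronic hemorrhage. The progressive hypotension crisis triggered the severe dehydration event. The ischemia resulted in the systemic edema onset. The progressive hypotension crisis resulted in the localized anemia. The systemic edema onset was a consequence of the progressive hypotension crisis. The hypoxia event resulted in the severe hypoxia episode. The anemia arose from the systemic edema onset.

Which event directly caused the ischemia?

Upstream contributors include the mild hemorrhage onset, but only the progressive hypotension crisis feeds directly into the ischemia.

the progressive hypotension crisis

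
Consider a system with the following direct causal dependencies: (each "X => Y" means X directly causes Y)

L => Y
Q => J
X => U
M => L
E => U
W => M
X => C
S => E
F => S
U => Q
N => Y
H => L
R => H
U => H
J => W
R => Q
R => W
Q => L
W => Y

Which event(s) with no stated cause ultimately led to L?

F, R, X

Tracing upstream from L: L ← H ← U ← E ← S ← F.
A separate upstream branch: L ← H ← U ← X.
A separate upstream branch: L ← H ← R.
Each of those chain origins has no stated cause.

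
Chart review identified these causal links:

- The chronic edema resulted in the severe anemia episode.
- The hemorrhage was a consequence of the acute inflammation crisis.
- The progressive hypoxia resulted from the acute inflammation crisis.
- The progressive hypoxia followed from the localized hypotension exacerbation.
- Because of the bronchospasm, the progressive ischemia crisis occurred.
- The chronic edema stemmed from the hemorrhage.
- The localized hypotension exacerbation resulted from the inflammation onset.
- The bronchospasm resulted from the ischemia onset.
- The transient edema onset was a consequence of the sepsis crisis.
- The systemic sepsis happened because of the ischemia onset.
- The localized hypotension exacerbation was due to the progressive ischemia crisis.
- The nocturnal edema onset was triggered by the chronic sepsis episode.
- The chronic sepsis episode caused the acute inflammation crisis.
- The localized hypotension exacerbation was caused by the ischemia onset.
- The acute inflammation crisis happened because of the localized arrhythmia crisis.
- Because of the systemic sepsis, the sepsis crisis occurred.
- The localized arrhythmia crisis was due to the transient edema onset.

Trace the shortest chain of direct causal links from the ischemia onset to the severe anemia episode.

the ischemia onset → the systemic sepsis
the systemic sepsis → the sepsis crisis
the sepsis crisis → the transient edema onset
the transient edema onset → the localized arrhythmia crisis
the localized arrhythmia crisis → the acute inflammation crisis
the acute inflammation crisis → the hemorrhage
the hemorrhage → the chronic edema
the chronic edema → the severe anemia episode
Length: 8 steps.

the ischemia onset → the systemic sepsis → the sepsis crisis → the transient edema onset → the localized arrhythmia crisis → the acute inflammation crisis → the hemorrhage → the chronic edema → the severe anemia episode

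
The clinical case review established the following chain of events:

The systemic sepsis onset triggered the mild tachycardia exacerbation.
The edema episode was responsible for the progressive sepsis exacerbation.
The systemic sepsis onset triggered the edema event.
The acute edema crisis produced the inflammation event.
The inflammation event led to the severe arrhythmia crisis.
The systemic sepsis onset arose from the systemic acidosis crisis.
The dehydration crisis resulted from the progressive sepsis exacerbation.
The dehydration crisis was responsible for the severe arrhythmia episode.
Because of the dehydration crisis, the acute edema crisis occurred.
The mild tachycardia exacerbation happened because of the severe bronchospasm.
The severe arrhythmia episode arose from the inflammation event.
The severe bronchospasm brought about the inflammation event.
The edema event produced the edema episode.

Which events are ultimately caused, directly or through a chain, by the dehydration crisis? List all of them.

Direct effects: the acute edema crisis, the severe arrhythmia episode.
2 steps out: the inflammation event.
3 steps out: the severe arrhythmia crisis.
Not reachable from it: the severe bronchospasm, the systemic acidosis crisis, the systemic sepsis onset, the mild tachycardia exacerbation, the edema event, the edema episode, the progressive sepsis exacerbation.

the acute edema crisis, the inflammation event, the severe arrhythmia crisis, the severe arrhythmia episode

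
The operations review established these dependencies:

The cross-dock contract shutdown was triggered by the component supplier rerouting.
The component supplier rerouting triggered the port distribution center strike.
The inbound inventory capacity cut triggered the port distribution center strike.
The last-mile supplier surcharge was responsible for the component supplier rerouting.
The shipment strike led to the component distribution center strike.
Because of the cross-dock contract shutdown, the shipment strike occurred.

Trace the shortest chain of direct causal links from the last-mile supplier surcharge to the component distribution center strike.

the last-mile supplier surcharge → the component supplier rerouting
the component supplier rerouting → the cross-dock contract shutdown
the cross-dock contract shutdown → the shipment strike
the shipment strike → the component distribution center strike
Length: 4 steps.

the last-mile supplier surcharge → the component supplier rerouting → the cross-dock contract shutdown → the shipment strike → the component distribution center strike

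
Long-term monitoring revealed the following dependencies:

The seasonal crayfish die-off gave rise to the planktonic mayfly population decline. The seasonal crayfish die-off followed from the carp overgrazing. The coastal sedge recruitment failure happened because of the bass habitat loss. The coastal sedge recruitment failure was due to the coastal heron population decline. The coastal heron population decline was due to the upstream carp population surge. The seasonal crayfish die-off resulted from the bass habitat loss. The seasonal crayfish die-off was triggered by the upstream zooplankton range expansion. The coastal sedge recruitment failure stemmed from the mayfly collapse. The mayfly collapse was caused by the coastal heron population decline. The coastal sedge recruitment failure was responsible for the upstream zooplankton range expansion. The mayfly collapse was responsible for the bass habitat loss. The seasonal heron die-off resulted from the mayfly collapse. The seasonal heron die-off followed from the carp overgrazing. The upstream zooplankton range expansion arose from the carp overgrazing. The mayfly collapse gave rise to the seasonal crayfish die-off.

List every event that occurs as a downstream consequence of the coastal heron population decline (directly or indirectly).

Direct effects: the mayfly collapse, the coastal sedge recruitment failure.
2 steps out: the bass habitat loss, the seasonal heron die-off, the upstream zooplankton range expansion, the seasonal crayfish die-off.
3 steps out: the planktonic mayfly population decline.
Not reachable from it: the upstream carp population surge, the carp overgrazing.

the bass habitat loss, the coastal sedge recruitment failure, the mayfly collapse, the planktonic mayfly population decline, the seasonal crayfish die-off, the seasonal heron die-off, the upstream zooplankton range expansion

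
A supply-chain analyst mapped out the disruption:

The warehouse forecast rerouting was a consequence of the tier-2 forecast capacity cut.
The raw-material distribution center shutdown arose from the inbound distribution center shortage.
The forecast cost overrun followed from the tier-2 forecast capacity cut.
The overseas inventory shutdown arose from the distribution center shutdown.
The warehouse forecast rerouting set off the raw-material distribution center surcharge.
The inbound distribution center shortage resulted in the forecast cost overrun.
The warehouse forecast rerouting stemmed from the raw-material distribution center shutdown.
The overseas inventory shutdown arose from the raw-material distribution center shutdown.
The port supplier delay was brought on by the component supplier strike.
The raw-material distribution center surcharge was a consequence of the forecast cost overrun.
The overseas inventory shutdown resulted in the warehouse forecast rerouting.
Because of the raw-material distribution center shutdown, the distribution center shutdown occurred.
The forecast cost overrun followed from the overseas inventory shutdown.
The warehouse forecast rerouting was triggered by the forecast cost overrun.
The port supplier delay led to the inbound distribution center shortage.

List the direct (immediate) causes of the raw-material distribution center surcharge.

Upstream contributors include the component supplier strike, the port supplier delay, the inbound distribution center shortage, the raw-material distribution center shutdown, the distribution center shutdown, the tier-2 forecast capacity cut, the overseas inventory shutdown, but only the forecast cost overrun, the warehouse forecast rerouting feed directly into the raw-material distribution center surcharge.

the forecast cost overrun, the warehouse forecast rerouting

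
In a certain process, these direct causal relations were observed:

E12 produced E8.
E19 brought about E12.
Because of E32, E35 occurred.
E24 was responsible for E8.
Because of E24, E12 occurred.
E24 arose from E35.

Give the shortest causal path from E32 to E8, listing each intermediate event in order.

E32 → E35
E35 → E24
E24 → E8
Length: 3 steps.

E32 → E35 → E24 → E8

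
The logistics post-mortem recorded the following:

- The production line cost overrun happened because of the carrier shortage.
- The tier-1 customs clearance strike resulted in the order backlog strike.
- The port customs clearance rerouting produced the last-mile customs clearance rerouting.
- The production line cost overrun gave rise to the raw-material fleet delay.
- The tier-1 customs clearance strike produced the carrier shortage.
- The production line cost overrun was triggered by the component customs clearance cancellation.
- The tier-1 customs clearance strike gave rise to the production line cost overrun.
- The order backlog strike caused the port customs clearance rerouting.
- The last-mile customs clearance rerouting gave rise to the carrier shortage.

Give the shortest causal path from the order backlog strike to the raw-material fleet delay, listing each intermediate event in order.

the order backlog strike → the port customs clearance rerouting
the port customs clearance rerouting → the last-mile customs clearance rerouting
the last-mile customs clearance rerouting → the carrier shortage
the carrier shortage → the production line cost overrun
the production line cost overrun → the raw-material fleet delay
Length: 5 steps.

the order backlog strike → the port customs clearance rerouting → the last-mile customs clearance rerouting → the carrier shortage → the production line cost overrun → the raw-material fleet delay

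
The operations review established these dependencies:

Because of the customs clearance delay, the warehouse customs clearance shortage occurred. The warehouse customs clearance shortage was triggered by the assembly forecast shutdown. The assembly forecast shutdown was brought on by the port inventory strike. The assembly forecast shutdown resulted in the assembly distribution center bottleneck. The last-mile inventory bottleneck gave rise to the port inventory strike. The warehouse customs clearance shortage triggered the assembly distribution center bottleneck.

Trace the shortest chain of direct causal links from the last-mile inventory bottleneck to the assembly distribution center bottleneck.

the last-mile inventory bottleneck → the port inventory strike
the port inventory strike → the assembly forecast shutdown
the assembly forecast shutdown → the assembly distribution center bottleneck
Length: 3 steps.

the last-mile inventory bottleneck → the port inventory strike → the assembly forecast shutdown → the assembly distribution center bottleneck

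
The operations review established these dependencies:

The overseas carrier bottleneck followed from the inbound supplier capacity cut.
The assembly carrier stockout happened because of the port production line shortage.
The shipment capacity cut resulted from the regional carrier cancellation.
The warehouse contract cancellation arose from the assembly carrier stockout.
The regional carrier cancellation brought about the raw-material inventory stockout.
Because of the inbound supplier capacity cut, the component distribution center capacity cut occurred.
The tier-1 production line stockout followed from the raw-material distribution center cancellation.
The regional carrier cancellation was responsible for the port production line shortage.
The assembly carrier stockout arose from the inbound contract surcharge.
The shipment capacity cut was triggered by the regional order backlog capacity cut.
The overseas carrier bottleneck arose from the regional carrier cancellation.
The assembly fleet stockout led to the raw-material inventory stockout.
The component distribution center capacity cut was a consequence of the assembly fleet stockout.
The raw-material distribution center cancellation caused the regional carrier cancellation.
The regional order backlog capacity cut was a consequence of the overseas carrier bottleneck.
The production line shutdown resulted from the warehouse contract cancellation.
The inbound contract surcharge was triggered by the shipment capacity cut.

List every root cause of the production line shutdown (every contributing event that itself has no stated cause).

the inbound supplier capacity cut, the raw-material distribution center cancellation

Tracing upstream from the production line shutdown: the production line shutdown ← the warehouse contract cancellation ← the assembly carrier stockout ← the port production line shortage ← the regional carrier cancellation ← the raw-material distribution center cancellation.
A separate upstream branch: the production line shutdown ← the warehouse contract cancellation ← the assembly carrier stockout ← the inbound contract surcharge ← the shipment capacity cut ← the regional order backlog capacity cut ← the overseas carrier bottleneck ← the inbound supplier capacity cut.
Each of those chain origins has no stated cause.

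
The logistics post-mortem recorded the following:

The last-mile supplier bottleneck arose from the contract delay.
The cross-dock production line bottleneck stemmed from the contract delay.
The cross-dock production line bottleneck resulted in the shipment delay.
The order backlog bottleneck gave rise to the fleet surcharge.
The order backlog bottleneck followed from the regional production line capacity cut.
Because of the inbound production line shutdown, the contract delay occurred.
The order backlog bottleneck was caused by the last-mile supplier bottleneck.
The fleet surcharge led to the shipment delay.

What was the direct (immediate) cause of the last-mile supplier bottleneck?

Upstream contributors include the inbound production line shutdown, but only the contract delay feeds directly into the last-mile supplier bottleneck.

the contract delay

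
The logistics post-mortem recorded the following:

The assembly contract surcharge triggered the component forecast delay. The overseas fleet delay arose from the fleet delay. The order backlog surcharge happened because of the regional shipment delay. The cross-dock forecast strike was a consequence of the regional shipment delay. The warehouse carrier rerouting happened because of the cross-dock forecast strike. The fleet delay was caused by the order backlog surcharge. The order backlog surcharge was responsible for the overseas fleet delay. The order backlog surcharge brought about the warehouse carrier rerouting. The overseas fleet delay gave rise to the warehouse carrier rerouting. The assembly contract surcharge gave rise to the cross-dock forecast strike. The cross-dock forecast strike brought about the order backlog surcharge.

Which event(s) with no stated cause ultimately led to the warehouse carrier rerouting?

the assembly contract surcharge, the regional shipment delay

Tracing upstream from the warehouse carrier rerouting: the warehouse carrier rerouting ← the cross-dock forecast strike ← the assembly contract surcharge.
A separate upstream branch: the warehouse carrier rerouting ← the cross-dock forecast strike ← the regional shipment delay.
Each of those chain origins has no stated cause.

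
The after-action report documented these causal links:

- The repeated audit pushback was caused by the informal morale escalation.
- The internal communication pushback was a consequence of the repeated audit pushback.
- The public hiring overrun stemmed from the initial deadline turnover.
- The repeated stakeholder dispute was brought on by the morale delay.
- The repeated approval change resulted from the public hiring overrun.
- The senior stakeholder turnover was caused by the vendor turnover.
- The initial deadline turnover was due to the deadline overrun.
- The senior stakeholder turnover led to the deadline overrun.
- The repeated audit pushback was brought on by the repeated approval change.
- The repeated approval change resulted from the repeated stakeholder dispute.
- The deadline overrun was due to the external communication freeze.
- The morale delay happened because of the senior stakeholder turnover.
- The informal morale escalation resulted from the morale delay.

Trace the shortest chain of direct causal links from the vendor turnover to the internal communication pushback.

the vendor turnover → the senior stakeholder turnover → the morale delay → the informal morale escalation → the repeated audit pushback → the internal communication pushback

the vendor turnover → the senior stakeholder turnover
the senior stakeholder turnover → the morale delay
the morale delay → the informal morale escalation
the informal morale escalation → the repeated audit pushback
the repeated audit pushback → the internal communication pushback
Length: 5 steps.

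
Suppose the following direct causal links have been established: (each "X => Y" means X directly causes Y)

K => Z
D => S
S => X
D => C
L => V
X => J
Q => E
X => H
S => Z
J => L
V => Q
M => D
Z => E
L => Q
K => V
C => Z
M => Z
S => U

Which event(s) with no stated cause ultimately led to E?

Tracing upstream from E: E ← Z ← M.
A separate upstream branch: E ← Z ← K.
Each of those chain origins has no stated cause.

K, M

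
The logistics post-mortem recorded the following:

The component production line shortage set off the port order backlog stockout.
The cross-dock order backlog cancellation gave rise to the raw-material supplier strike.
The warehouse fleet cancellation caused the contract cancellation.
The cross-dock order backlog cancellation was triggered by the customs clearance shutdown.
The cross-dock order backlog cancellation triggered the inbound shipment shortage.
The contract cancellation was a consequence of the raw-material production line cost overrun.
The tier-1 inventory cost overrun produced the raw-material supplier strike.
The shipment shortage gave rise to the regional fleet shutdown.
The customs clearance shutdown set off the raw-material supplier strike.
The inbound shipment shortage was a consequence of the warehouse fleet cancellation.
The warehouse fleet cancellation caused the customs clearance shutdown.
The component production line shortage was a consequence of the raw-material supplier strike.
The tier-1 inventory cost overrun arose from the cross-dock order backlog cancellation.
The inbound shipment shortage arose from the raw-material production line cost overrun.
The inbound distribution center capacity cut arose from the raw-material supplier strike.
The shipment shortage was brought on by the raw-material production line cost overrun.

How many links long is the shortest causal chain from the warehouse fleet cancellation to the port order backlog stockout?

4

Shortest chain: the warehouse fleet cancellation → the customs clearance shutdown → the raw-material supplier strike → the component production line shortage → the port order backlog stockout.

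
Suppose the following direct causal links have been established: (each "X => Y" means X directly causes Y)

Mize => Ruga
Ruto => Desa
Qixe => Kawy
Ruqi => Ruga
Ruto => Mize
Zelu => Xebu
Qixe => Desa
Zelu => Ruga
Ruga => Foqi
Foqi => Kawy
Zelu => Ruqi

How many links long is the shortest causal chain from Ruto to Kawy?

Shortest chain: Ruto → Mize → Ruga → Foqi → Kawy.

4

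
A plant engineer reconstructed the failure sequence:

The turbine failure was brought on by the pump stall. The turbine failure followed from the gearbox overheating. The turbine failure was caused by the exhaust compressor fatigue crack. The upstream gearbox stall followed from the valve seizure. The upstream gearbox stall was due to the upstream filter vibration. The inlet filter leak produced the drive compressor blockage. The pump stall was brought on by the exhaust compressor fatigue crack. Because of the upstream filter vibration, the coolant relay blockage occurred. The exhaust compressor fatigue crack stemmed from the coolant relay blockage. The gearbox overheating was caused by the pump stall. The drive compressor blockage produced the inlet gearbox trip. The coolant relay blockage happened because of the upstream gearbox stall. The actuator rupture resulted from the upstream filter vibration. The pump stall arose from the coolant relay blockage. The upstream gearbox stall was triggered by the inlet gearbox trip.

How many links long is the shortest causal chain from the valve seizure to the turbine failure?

Shortest chain: the valve seizure → the upstream gearbox stall → the coolant relay blockage → the exhaust compressor fatigue crack → the turbine failure.

4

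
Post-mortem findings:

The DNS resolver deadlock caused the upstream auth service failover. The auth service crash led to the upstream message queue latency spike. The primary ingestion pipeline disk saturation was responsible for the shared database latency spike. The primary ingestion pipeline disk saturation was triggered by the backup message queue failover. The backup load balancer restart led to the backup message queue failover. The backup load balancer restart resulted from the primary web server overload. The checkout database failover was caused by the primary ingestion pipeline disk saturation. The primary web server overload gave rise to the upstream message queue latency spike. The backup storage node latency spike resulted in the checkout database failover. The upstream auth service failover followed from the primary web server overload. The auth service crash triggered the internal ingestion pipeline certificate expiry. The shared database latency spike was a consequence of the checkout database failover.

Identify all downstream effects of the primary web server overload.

Direct effects: the backup load balancer restart, the upstream message queue latency spike, the upstream auth service failover.
2 steps out: the backup message queue failover.
3 steps out: the primary ingestion pipeline disk saturation.
4 steps out: the checkout database failover, the shared database latency spike.
Not reachable from it: the auth service crash, the DNS resolver deadlock, the backup storage node latency spike, the internal ingestion pipeline certificate expiry.

the backup load balancer restart, the backup message queue failover, the checkout database failover, the primary ingestion pipeline disk saturation, the shared database latency spike, the upstream auth service failover, the upstream message queue latency spike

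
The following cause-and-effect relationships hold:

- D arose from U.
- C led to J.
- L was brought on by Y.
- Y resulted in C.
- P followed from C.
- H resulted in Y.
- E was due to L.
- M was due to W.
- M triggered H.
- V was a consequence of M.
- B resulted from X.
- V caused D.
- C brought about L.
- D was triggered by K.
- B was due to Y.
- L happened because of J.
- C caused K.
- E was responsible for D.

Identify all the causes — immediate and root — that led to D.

C, E, H, J, K, L, M, U, V, W, Y

Immediate causes of D: V, K, E, U.
Further upstream: W, M, H, Y, C, J, L.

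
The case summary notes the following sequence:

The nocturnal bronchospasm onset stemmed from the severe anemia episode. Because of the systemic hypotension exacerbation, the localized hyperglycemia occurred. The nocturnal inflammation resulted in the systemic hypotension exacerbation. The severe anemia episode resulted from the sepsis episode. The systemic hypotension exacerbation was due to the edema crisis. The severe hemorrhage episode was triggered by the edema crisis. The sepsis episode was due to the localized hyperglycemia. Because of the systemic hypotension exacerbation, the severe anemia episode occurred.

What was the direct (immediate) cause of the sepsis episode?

Upstream contributors include the edema crisis, the systemic hypotension exacerbation, the nocturnal inflammation, but only the localized hyperglycemia feeds directly into the sepsis episode.

the localized hyperglycemia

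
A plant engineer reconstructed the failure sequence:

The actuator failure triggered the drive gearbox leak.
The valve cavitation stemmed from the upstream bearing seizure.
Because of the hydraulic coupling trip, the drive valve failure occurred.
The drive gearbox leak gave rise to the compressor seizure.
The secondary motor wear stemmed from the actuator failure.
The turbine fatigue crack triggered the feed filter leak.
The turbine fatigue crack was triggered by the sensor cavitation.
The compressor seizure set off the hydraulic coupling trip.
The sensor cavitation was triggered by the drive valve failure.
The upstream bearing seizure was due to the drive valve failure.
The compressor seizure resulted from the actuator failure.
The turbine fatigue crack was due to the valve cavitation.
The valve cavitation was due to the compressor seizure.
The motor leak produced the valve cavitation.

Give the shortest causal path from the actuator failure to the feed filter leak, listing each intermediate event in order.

the actuator failure → the compressor seizure
the compressor seizure → the valve cavitation
the valve cavitation → the turbine fatigue crack
the turbine fatigue crack → the feed filter leak
Length: 4 steps.

the actuator failure → the compressor seizure → the valve cavitation → the turbine fatigue crack → the feed filter leak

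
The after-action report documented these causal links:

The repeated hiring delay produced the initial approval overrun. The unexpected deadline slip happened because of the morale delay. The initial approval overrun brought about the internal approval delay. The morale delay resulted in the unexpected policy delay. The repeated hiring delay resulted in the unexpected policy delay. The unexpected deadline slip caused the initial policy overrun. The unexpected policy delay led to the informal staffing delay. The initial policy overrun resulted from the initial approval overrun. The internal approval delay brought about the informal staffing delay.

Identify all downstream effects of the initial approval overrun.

Direct effects: the internal approval delay, the initial policy overrun.
2 steps out: the informal staffing delay.
Not reachable from it: the repeated hiring delay, the morale delay, the unexpected policy delay, the unexpected deadline slip.

the informal staffing delay, the initial policy overrun, the internal approval delay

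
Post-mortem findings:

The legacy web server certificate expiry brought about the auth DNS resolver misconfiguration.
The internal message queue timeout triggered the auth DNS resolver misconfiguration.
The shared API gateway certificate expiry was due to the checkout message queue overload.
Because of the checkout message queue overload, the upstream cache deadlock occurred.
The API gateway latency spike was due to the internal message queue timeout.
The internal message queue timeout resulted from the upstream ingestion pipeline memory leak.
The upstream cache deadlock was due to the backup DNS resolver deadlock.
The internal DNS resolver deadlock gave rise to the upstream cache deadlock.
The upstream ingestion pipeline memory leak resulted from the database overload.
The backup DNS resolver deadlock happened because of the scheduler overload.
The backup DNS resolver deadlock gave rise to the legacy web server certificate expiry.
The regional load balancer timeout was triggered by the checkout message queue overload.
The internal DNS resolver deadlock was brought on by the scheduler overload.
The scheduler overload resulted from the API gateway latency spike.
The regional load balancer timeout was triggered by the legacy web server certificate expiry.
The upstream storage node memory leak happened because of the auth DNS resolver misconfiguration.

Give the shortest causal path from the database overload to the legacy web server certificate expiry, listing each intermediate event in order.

the database overload → the upstream ingestion pipeline memory leak
the upstream ingestion pipeline memory leak → the internal message queue timeout
the internal message queue timeout → the API gateway latency spike
the API gateway latency spike → the scheduler overload
the scheduler overload → the backup DNS resolver deadlock
the backup DNS resolver deadlock → the legacy web server certificate expiry
Length: 6 steps.

the database overload → the upstream ingestion pipeline memory leak → the internal message queue timeout → the API gateway latency spike → the scheduler overload → the backup DNS resolver deadlock → the legacy web server certificate expiry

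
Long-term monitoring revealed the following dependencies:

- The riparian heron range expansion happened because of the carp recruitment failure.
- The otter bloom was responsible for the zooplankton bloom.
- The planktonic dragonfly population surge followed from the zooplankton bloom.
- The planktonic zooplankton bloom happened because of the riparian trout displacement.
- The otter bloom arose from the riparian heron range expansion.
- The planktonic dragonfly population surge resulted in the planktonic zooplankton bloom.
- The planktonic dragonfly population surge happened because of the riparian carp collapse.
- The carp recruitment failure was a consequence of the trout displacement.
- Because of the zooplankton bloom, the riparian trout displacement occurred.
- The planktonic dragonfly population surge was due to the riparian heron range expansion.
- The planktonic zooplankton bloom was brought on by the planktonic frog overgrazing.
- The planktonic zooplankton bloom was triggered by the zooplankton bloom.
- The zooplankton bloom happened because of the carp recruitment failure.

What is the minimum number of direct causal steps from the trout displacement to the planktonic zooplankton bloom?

Shortest chain: the trout displacement → the carp recruitment failure → the zooplankton bloom → the planktonic zooplankton bloom.

3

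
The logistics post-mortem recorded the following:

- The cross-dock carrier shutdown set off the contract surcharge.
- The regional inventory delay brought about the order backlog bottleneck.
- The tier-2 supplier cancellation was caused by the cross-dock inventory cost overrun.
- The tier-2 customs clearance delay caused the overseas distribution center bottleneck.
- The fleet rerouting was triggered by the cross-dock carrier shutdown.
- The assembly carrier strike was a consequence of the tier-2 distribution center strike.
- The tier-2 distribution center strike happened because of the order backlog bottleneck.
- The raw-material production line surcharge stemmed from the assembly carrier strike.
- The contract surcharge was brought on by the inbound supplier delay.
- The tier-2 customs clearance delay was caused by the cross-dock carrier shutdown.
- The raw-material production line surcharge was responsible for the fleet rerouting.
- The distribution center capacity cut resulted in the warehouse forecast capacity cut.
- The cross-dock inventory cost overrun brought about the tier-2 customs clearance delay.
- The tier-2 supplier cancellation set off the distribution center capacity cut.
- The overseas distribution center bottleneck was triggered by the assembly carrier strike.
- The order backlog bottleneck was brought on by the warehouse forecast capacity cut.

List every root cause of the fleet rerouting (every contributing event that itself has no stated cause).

the cross-dock carrier shutdown, the cross-dock inventory cost overrun, the regional inventory delay

Tracing upstream from the fleet rerouting: the fleet rerouting ← the raw-material production line surcharge ← the assembly carrier strike ← the tier-2 distribution center strike ← the order backlog bottleneck ← the warehouse forecast capacity cut ← the distribution center capacity cut ← the tier-2 supplier cancellation ← the cross-dock inventory cost overrun.
A separate upstream branch: the fleet rerouting ← the cross-dock carrier shutdown.
A separate upstream branch: the fleet rerouting ← the raw-material production line surcharge ← the assembly carrier strike ← the tier-2 distribution center strike ← the order backlog bottleneck ← the regional inventory delay.
Each of those chain origins has no stated cause.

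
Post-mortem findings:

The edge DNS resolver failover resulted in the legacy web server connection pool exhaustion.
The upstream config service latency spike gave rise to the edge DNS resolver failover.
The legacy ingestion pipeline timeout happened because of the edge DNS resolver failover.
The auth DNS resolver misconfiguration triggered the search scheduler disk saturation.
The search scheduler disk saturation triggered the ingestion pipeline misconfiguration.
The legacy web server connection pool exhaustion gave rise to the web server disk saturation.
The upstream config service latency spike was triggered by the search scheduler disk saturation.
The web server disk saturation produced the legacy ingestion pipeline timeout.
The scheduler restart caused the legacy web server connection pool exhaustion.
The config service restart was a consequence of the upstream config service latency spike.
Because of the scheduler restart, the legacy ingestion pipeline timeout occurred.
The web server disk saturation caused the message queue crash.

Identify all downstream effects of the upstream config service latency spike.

the config service restart, the edge DNS resolver failover, the legacy ingestion pipeline timeout, the legacy web server connection pool exhaustion, the message queue crash, the web server disk saturation

Direct effects: the edge DNS resolver failover, the config service restart.
2 steps out: the legacy web server connection pool exhaustion, the legacy ingestion pipeline timeout.
3 steps out: the web server disk saturation.
4 steps out: the message queue crash.
Not reachable from it: the scheduler restart, the auth DNS resolver misconfiguration, the search scheduler disk saturation, the ingestion pipeline misconfiguration.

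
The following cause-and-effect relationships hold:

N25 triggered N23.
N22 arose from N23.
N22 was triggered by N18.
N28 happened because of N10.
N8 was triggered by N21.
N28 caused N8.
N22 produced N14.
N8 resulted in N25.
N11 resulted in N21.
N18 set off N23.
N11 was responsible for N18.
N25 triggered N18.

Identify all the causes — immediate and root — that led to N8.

N10, N11, N21, N28

Immediate causes of N8: N21, N28.
Further upstream: N10, N11.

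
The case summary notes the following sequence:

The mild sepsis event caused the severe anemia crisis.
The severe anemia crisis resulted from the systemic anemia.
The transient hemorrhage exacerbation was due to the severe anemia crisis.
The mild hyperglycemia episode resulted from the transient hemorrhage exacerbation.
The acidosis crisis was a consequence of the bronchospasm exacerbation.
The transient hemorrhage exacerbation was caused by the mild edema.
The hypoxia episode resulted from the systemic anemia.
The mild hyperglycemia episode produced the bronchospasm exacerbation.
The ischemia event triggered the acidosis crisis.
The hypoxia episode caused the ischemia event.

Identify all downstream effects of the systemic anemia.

the acidosis crisis, the bronchospasm exacerbation, the hypoxia episode, the ischemia event, the mild hyperglycemia episode, the severe anemia crisis, the transient hemorrhage exacerbation

Direct effects: the hypoxia episode, the severe anemia crisis.
2 steps out: the transient hemorrhage exacerbation, the ischemia event.
3 steps out: the mild hyperglycemia episode, the acidosis crisis.
4 steps out: the bronchospasm exacerbation.
Not reachable from it: the mild sepsis event, the mild edema.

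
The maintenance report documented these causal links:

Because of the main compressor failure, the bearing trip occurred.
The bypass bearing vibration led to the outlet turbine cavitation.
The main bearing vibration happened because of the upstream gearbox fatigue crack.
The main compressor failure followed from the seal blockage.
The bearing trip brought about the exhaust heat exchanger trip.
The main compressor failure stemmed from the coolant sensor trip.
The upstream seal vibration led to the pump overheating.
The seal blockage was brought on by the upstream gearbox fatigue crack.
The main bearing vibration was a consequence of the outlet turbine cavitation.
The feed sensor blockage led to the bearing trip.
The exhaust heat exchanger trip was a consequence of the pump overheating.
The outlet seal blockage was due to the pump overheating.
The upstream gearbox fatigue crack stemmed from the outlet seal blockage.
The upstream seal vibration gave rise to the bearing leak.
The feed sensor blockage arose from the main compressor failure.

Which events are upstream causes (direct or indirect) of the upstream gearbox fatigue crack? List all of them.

the outlet seal blockage, the pump overheating, the upstream seal vibration

Immediate cause of the upstream gearbox fatigue crack: the outlet seal blockage.
Further upstream: the upstream seal vibration, the pump overheating.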